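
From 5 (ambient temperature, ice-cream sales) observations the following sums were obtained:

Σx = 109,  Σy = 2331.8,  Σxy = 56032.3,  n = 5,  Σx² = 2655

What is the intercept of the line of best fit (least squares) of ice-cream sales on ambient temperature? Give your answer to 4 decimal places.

Sxx = Σx² − (Σx)²/n = 2655 − 2376.2 = 278.8
Sxy = Σxy − (Σx)(Σy)/n = 56032.3 − 50833.24 = 5199.06
b = Sxy/Sxx = 5199.06/278.8 = 18.647991
a = ȳ − b·x̄ = 466.36 − 18.647991·21.8 = 59.833788

59.8338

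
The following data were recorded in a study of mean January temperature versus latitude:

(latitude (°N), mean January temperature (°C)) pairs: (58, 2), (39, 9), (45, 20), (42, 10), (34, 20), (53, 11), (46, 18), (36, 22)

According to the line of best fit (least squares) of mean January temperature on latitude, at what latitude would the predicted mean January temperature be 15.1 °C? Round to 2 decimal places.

n = 8, Σx = 353, Σy = 112, Σxy = 4670, Σx² = 16051
Sxx = Σx² − (Σx)²/n = 16051 − 15576.125 = 474.875
Sxy = Σxy − (Σx)(Σy)/n = 4670 − 4942 = -272
b = Sxy/Sxx = -272/474.875 = -0.572782
a = ȳ − b·x̄ = 14 − (-0.572782)·44.125 = 39.274019
Set a + b·x = 15.1: x = (15.1 − 39.274019) / (-0.572782) = 42.204550

42.20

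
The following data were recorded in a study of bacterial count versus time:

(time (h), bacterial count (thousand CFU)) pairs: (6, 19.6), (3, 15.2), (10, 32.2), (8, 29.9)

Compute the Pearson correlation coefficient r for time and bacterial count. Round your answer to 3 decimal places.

n = 4, Σx = 27, Σy = 96.9, Σxy = 724.4, Σx² = 209, Σy² = 2546.05
Sxx = Σx² − (Σx)²/n = 209 − 182.25 = 26.75
Sxy = Σxy − (Σx)(Σy)/n = 724.4 − 654.075 = 70.325
Syy = Σy² − (Σy)²/n = 2546.05 − 2347.4025 = 198.6475
r = Sxy/√(Sxx·Syy) = 70.325/√(5313.820625) = 70.325/72.895958 = 0.964731

0.965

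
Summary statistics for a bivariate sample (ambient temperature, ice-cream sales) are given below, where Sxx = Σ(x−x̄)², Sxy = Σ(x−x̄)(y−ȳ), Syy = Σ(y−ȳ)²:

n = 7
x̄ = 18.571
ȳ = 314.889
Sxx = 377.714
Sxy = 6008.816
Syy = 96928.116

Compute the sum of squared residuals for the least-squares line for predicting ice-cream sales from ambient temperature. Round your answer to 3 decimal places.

b = Sxy/Sxx = 6008.816/377.714 = 15.908375
SSE = Syy − b·Sxy = 96928.116 − 15.908375·6008.816 = 1337.617046

1337.617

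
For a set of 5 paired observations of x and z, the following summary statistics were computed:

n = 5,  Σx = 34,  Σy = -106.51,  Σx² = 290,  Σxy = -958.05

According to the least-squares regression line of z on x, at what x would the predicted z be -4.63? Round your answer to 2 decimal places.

2.61

Sxx = Σx² − (Σx)²/n = 290 − 231.2 = 58.8
Sxy = Σxy − (Σx)(Σy)/n = -958.05 − (-724.268) = -233.782
b = Sxy/Sxx = -233.782/58.8 = -3.975884
a = ȳ − b·x̄ = -21.302 − (-3.975884)·6.8 = 5.734014
Set a + b·x = -4.63: x = (-4.63 − 5.734014) / (-3.975884) = 2.606719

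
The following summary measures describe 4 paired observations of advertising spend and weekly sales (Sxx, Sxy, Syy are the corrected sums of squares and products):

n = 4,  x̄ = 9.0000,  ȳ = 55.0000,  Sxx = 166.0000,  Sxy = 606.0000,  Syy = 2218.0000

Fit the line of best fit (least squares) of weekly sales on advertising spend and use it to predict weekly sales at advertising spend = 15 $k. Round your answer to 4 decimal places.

b = Sxy/Sxx = 606/166 = 3.650602
a = ȳ − b·x̄ = 55 − 3.650602·9 = 22.144578
ŷ(15) = a + b·15 = 22.144578 + 3.650602·15 = 76.903614

76.9036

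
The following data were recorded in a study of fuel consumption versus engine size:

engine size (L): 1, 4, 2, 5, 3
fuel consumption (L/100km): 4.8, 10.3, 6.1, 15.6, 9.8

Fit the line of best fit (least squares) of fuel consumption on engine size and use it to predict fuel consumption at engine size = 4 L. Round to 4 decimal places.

n = 5, Σx = 15, Σy = 46.6, Σxy = 165.6, Σx² = 55
Sxx = Σx² − (Σx)²/n = 55 − 45 = 10
Sxy = Σxy − (Σx)(Σy)/n = 165.6 − 139.8 = 25.8
b = Sxy/Sxx = 25.8/10 = 2.58
a = ȳ − b·x̄ = 9.32 − 2.58·3 = 1.58
ŷ(4) = a + b·4 = 1.58 + 2.58·4 = 11.9

11.9000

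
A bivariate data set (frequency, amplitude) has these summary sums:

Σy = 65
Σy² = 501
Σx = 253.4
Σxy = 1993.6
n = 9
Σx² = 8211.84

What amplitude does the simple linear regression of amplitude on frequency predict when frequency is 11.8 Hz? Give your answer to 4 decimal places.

4.7400

Sxx = Σx² − (Σx)²/n = 8211.84 − 7134.617778 = 1077.222222
Sxy = Σxy − (Σx)(Σy)/n = 1993.6 − 1830.111111 = 163.488889
b = Sxy/Sxx = 163.488889/1077.222222 = 0.151769
a = ȳ − b·x̄ = 7.222222 − 0.151769·28.155556 = 2.949083
ŷ(11.8) = a + b·11.8 = 2.949083 + 0.151769·11.8 = 4.739957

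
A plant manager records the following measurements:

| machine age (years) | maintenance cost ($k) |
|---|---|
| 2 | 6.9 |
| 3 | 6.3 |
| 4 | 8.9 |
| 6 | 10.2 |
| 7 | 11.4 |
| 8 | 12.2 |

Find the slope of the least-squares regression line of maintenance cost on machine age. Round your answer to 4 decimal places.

0.9786

n = 6, Σx = 30, Σy = 55.9, Σxy = 306.9, Σx² = 178
Sxx = Σx² − (Σx)²/n = 178 − 150 = 28
Sxy = Σxy − (Σx)(Σy)/n = 306.9 − 279.5 = 27.4
b = Sxy/Sxx = 27.4/28 = 0.978571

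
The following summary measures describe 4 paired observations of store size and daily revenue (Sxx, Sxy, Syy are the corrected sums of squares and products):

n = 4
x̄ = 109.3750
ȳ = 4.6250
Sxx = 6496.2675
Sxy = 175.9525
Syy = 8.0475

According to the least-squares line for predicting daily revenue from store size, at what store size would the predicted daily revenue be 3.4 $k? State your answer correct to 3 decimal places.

64.147

b = Sxy/Sxx = 175.9525/6496.2675 = 0.027085
a = ȳ − b·x̄ = 4.625 − 0.027085·109.375 = 1.662560
Set a + b·x = 3.4: x = (3.4 − 1.662560) / 0.027085 = 64.147295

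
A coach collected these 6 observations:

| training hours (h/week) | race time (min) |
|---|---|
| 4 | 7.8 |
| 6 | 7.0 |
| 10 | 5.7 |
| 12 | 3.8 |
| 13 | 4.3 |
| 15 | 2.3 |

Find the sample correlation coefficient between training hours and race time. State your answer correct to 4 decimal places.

-0.9749

n = 6, Σx = 60, Σy = 30.9, Σxy = 266.2, Σx² = 690, Σy² = 180.55
Sxx = Σx² − (Σx)²/n = 690 − 600 = 90
Sxy = Σxy − (Σx)(Σy)/n = 266.2 − 309 = -42.8
Syy = Σy² − (Σy)²/n = 180.55 − 159.135 = 21.415
r = Sxy/√(Sxx·Syy) = -42.8/√(1927.35) = -42.8/43.901595 = -0.974908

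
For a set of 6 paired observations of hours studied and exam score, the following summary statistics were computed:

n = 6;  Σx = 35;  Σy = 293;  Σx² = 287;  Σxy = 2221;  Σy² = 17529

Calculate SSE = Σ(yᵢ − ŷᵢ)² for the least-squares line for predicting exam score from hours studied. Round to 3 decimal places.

Sxx = Σx² − (Σx)²/n = 287 − 204.166667 = 82.833333
Sxy = Σxy − (Σx)(Σy)/n = 2221 − 1709.166667 = 511.833333
Syy = Σy² − (Σy)²/n = 17529 − 14308.166667 = 3220.833333
b = Sxy/Sxx = 511.833333/82.833333 = 6.179074
SSE = Syy − b·Sxy = 3220.833333 − 6.179074·511.833333 = 58.177062

58.177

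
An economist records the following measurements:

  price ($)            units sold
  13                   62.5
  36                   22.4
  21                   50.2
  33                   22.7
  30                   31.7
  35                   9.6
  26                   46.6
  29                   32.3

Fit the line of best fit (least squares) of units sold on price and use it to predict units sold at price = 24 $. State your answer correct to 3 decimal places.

n = 8, Σx = 223, Σy = 278, Σxy = 6857.5, Σx² = 6637
Sxx = Σx² − (Σx)²/n = 6637 − 6216.125 = 420.875
Sxy = Σxy − (Σx)(Σy)/n = 6857.5 − 7749.25 = -891.75
b = Sxy/Sxx = -891.75/420.875 = -2.118800
a = ȳ − b·x̄ = 34.75 − (-2.118800)·27.875 = 93.811553
ŷ(24) = a + b·24 = 93.811553 + (-2.118800)·24 = 42.960350

42.960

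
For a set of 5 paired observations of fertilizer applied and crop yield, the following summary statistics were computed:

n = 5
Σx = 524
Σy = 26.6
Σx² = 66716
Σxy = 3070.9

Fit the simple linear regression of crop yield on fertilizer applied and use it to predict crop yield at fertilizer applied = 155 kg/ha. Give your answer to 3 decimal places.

6.525

Sxx = Σx² − (Σx)²/n = 66716 − 54915.2 = 11800.8
Sxy = Σxy − (Σx)(Σy)/n = 3070.9 − 2787.68 = 283.22
b = Sxy/Sxx = 283.22/11800.8 = 0.024000
a = ȳ − b·x̄ = 5.32 − 0.024000·104.8 = 2.804793
ŷ(155) = a + b·155 = 2.804793 + 0.024000·155 = 6.524803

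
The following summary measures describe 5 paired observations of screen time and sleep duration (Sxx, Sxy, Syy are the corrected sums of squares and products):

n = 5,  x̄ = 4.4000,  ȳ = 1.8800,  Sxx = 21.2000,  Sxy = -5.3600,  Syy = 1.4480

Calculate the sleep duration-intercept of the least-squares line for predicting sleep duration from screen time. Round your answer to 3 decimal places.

2.992

b = Sxy/Sxx = -5.36/21.2 = -0.252830
a = ȳ − b·x̄ = 1.88 − (-0.252830)·4.4 = 2.992453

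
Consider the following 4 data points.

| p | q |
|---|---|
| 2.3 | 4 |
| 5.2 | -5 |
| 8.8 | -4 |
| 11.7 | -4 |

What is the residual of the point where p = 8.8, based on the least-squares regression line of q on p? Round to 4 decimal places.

-0.4780

n = 4, Σx = 28, Σy = -9, Σxy = -98.8, Σx² = 246.66
Sxx = Σx² − (Σx)²/n = 246.66 − 196 = 50.66
Sxy = Σxy − (Σx)(Σy)/n = -98.8 − (-63) = -35.8
b = Sxy/Sxx = -35.8/50.66 = -0.706672
a = ȳ − b·x̄ = -2.25 − (-0.706672)·7 = 2.696704
ŷ(8.8) = 2.696704 + (-0.706672)·8.8 = -3.522009
residual = y − ŷ = -4 − (-3.522009) = -0.477991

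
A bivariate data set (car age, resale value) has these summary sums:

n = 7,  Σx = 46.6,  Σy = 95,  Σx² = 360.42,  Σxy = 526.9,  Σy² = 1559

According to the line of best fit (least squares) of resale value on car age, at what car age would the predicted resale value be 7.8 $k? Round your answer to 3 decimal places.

Sxx = Σx² − (Σx)²/n = 360.42 − 310.222857 = 50.197143
Sxy = Σxy − (Σx)(Σy)/n = 526.9 − 632.428571 = -105.528571
b = Sxy/Sxx = -105.528571/50.197143 = -2.102282
a = ȳ − b·x̄ = 13.571429 − (-2.102282)·6.657143 = 27.566623
Set a + b·x = 7.8: x = (7.8 − 27.566623) / (-2.102282) = 9.402458

9.402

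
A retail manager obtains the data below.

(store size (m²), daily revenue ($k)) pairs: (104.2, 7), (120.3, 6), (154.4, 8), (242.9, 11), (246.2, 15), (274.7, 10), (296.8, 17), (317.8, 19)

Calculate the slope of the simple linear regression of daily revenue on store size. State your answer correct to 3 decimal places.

0.052

n = 8, Σx = 1757.3, Σy = 93, Σxy = 22882.1, Σx² = 433331.11
Sxx = Σx² − (Σx)²/n = 433331.11 − 386012.91125 = 47318.19875
Sxy = Σxy − (Σx)(Σy)/n = 22882.1 − 20428.6125 = 2453.4875
b = Sxy/Sxx = 2453.4875/47318.19875 = 0.051851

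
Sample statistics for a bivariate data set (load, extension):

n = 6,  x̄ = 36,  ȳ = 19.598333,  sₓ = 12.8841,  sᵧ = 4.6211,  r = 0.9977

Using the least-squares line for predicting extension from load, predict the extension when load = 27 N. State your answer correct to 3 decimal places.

b = r · sᵧ/sₓ = 0.9977 · 4.6211/12.8841 = 0.357842
a = ȳ − b·x̄ = 19.598333 − 0.357842·36 = 6.716023
ŷ(27) = a + b·27 = 6.716023 + 0.357842·27 = 16.377755

16.378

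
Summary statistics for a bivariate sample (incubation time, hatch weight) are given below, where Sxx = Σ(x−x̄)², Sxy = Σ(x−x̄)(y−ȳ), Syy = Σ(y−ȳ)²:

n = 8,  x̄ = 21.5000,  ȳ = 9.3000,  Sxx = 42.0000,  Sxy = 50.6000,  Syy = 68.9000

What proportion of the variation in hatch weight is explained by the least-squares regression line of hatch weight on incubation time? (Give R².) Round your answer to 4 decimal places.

R² = Sxy²/(Sxx·Syy) = (50.6)²/(42·68.9) = 0.884774

0.8848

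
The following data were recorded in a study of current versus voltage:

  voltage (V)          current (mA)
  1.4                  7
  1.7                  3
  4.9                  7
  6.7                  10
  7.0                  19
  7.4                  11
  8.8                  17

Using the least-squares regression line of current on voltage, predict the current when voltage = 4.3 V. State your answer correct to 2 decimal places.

n = 7, Σx = 37.9, Σy = 74, Σxy = 480.2, Σx² = 254.95
Sxx = Σx² − (Σx)²/n = 254.95 − 205.201429 = 49.748571
Sxy = Σxy − (Σx)(Σy)/n = 480.2 − 400.657143 = 79.542857
b = Sxy/Sxx = 79.542857/49.748571 = 1.598897
a = ȳ − b·x̄ = 10.571429 − 1.598897·5.414286 = 1.914542
ŷ(4.3) = a + b·4.3 = 1.914542 + 1.598897·4.3 = 8.789800

8.79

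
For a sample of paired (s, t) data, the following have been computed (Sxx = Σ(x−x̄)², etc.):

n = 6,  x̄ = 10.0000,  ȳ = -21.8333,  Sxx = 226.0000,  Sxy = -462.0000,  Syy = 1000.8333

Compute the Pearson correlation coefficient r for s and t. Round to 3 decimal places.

r = Sxy/√(Sxx·Syy) = -462/√(226188.3258) = -462/475.592605 = -0.971420

-0.971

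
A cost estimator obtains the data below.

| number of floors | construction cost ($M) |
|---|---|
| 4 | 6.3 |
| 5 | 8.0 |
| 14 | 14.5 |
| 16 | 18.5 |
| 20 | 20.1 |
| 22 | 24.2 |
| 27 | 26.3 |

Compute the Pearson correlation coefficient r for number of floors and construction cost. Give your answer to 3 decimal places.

0.991

n = 7, Σx = 108, Σy = 117.9, Σxy = 2208.7, Σx² = 2106, Σy² = 2337.53
Sxx = Σx² − (Σx)²/n = 2106 − 1666.285714 = 439.714286
Sxy = Σxy − (Σx)(Σy)/n = 2208.7 − 1819.028571 = 389.671429
Syy = Σy² − (Σy)²/n = 2337.53 − 1985.772857 = 351.757143
r = Sxy/√(Sxx·Syy) = 389.671429/√(154672.640816) = 389.671429/393.284427 = 0.990813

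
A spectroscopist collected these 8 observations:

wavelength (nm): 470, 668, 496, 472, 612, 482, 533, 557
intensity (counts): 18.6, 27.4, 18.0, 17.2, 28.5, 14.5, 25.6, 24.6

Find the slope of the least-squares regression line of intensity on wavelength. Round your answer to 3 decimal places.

0.064

n = 8, Σx = 4290, Σy = 174.4, Σxy = 95869.6, Σx² = 2337130
Sxx = Σx² − (Σx)²/n = 2337130 − 2300512.5 = 36617.5
Sxy = Σxy − (Σx)(Σy)/n = 95869.6 − 93522 = 2347.6
b = Sxy/Sxx = 2347.6/36617.5 = 0.064111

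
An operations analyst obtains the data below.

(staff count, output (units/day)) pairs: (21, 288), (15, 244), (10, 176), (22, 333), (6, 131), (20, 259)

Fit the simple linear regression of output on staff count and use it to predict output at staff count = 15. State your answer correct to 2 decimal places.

n = 6, Σx = 94, Σy = 1431, Σxy = 24760, Σx² = 1686
Sxx = Σx² − (Σx)²/n = 1686 − 1472.666667 = 213.333333
Sxy = Σxy − (Σx)(Σy)/n = 24760 − 22419 = 2341
b = Sxy/Sxx = 2341/213.333333 = 10.973437
a = ȳ − b·x̄ = 238.5 − 10.973437·15.666667 = 66.582813
ŷ(15) = a + b·15 = 66.582813 + 10.973437·15 = 231.184375

231.18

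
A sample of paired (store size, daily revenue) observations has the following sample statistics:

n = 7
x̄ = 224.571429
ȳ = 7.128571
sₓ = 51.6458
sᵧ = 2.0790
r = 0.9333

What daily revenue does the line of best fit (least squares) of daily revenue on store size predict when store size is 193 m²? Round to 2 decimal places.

b = r · sᵧ/sₓ = 0.9333 · 2.079/51.6458 = 0.037570
a = ȳ − b·x̄ = 7.128571 − 0.037570·224.571429 = -1.308569
ŷ(193) = a + b·193 = -1.308569 + 0.037570·193 = 5.942434

5.94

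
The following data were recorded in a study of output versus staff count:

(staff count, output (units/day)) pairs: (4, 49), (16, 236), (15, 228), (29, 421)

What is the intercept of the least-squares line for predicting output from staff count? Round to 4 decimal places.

n = 4, Σx = 64, Σy = 934, Σxy = 19601, Σx² = 1338
Sxx = Σx² − (Σx)²/n = 1338 − 1024 = 314
Sxy = Σxy − (Σx)(Σy)/n = 19601 − 14944 = 4657
b = Sxy/Sxx = 4657/314 = 14.831210
a = ȳ − b·x̄ = 233.5 − 14.831210·16 = -3.799363

-3.7994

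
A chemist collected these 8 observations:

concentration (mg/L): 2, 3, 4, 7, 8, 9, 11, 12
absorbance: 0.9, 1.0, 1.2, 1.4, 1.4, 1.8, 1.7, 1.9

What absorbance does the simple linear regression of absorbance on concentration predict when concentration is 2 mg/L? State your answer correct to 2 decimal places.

n = 8, Σx = 56, Σy = 11.3, Σxy = 88.3, Σx² = 488
Sxx = Σx² − (Σx)²/n = 488 − 392 = 96
Sxy = Σxy − (Σx)(Σy)/n = 88.3 − 79.1 = 9.2
b = Sxy/Sxx = 9.2/96 = 0.095833
a = ȳ − b·x̄ = 1.4125 − 0.095833·7 = 0.741667
ŷ(2) = a + b·2 = 0.741667 + 0.095833·2 = 0.933333

0.93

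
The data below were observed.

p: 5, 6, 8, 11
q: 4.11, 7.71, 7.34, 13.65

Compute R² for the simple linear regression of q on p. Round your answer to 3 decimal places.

0.880

n = 4, Σx = 30, Σy = 32.81, Σxy = 275.68, Σx² = 246, Σy² = 316.5343
Sxx = Σx² − (Σx)²/n = 246 − 225 = 21
Sxy = Σxy − (Σx)(Σy)/n = 275.68 − 246.075 = 29.605
Syy = Σy² − (Σy)²/n = 316.5343 − 269.124025 = 47.410275
R² = Sxy²/(Sxx·Syy) = (29.605)²/(21·47.410275) = 0.880316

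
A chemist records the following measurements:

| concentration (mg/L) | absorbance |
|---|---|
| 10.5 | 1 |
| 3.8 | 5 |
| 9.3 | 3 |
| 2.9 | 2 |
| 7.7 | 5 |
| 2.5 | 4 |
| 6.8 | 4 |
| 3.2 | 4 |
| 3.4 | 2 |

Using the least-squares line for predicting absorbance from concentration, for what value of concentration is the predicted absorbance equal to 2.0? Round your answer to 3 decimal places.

n = 9, Σx = 50.1, Σy = 30, Σxy = 158.5, Σx² = 353.17
Sxx = Σx² − (Σx)²/n = 353.17 − 278.89 = 74.28
Sxy = Σxy − (Σx)(Σy)/n = 158.5 − 167 = -8.5
b = Sxy/Sxx = -8.5/74.28 = -0.114432
a = ȳ − b·x̄ = 3.333333 − (-0.114432)·5.566667 = 3.970337
Set a + b·x = 2.0: x = (2.0 − 3.970337) / (-0.114432) = 17.218431

17.218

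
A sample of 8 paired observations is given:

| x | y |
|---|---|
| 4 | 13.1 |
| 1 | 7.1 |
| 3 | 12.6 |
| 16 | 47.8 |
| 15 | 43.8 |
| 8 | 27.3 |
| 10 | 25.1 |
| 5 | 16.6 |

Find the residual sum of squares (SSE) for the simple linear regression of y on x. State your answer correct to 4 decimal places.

n = 8, Σx = 62, Σy = 193.4, Σxy = 2071.5, Σx² = 696, Σy² = 6234.92
Sxx = Σx² − (Σx)²/n = 696 − 480.5 = 215.5
Sxy = Σxy − (Σx)(Σy)/n = 2071.5 − 1498.85 = 572.65
Syy = Σy² − (Σy)²/n = 6234.92 − 4675.445 = 1559.475
b = Sxy/Sxx = 572.65/215.5 = 2.657309
SSE = Syy − b·Sxy = 1559.475 − 2.657309·572.65 = 37.767239

37.7672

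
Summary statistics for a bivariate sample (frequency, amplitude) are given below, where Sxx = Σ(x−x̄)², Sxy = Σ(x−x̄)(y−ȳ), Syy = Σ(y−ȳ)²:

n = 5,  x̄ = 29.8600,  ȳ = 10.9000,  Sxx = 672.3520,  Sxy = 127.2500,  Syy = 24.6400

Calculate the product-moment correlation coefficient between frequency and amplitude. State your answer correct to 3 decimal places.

0.989

r = Sxy/√(Sxx·Syy) = 127.25/√(16566.75328) = 127.25/128.711900 = 0.988642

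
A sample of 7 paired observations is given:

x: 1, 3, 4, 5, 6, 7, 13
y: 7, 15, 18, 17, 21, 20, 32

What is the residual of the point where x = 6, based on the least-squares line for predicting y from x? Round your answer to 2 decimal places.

n = 7, Σx = 39, Σy = 130, Σxy = 891, Σx² = 305
Sxx = Σx² − (Σx)²/n = 305 − 217.285714 = 87.714286
Sxy = Σxy − (Σx)(Σy)/n = 891 − 724.285714 = 166.714286
b = Sxy/Sxx = 166.714286/87.714286 = 1.900651
a = ȳ − b·x̄ = 18.571429 − 1.900651·5.571429 = 7.982085
ŷ(6) = 7.982085 + 1.900651·6 = 19.385993
residual = y − ŷ = 21 − 19.385993 = 1.614007

1.61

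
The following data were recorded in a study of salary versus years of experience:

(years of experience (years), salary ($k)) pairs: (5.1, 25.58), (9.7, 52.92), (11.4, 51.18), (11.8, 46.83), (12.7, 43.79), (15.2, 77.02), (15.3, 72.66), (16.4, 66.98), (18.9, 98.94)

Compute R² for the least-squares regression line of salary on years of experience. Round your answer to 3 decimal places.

n = 9, Σx = 116.5, Σy = 535.9, Σxy = 7586.801, Σx² = 1641.89, Σy² = 35671.8682
Sxx = Σx² − (Σx)²/n = 1641.89 − 1508.027778 = 133.862222
Sxy = Σxy − (Σx)(Σy)/n = 7586.801 − 6936.927778 = 649.873222
Syy = Σy² − (Σy)²/n = 35671.8682 − 31909.867778 = 3762.000422
R² = Sxy²/(Sxx·Syy) = (649.873222)²/(133.862222·3762.000422) = 0.838649

0.839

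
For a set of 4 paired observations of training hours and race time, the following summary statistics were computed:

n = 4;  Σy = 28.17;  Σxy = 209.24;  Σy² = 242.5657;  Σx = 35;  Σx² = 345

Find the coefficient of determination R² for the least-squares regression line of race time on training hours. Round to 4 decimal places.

0.8104

Sxx = Σx² − (Σx)²/n = 345 − 306.25 = 38.75
Sxy = Σxy − (Σx)(Σy)/n = 209.24 − 246.4875 = -37.2475
Syy = Σy² − (Σy)²/n = 242.5657 − 198.387225 = 44.178475
R² = Sxy²/(Sxx·Syy) = (-37.2475)²/(38.75·44.178475) = 0.810423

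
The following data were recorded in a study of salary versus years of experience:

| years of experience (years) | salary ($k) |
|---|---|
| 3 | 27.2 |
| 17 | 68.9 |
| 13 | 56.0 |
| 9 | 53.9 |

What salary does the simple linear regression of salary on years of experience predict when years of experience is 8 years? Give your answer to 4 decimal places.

44.4206

n = 4, Σx = 42, Σy = 206, Σxy = 2466, Σx² = 548
Sxx = Σx² − (Σx)²/n = 548 − 441 = 107
Sxy = Σxy − (Σx)(Σy)/n = 2466 − 2163 = 303
b = Sxy/Sxx = 303/107 = 2.831776
a = ȳ − b·x̄ = 51.5 − 2.831776·10.5 = 21.766355
ŷ(8) = a + b·8 = 21.766355 + 2.831776·8 = 44.420561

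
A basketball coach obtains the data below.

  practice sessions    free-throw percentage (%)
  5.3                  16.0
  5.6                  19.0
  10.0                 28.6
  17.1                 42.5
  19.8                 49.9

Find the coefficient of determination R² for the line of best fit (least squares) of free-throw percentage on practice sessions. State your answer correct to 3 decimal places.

0.995

n = 5, Σx = 57.8, Σy = 156, Σxy = 2191.97, Σx² = 843.9, Σy² = 5731.22
Sxx = Σx² − (Σx)²/n = 843.9 − 668.168 = 175.732
Sxy = Σxy − (Σx)(Σy)/n = 2191.97 − 1803.36 = 388.61
Syy = Σy² − (Σy)²/n = 5731.22 − 4867.2 = 864.02
R² = Sxy²/(Sxx·Syy) = (388.61)²/(175.732·864.02) = 0.994611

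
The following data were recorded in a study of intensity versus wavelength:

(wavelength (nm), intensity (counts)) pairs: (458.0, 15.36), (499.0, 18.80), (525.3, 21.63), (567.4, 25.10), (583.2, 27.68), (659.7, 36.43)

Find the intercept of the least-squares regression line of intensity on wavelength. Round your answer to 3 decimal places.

-33.207

n = 6, Σx = 3292.6, Σy = 145, Σxy = 82195.906, Σx² = 1831974.18
Sxx = Σx² − (Σx)²/n = 1831974.18 − 1806869.126667 = 25105.053333
Sxy = Σxy − (Σx)(Σy)/n = 82195.906 − 79571.166667 = 2624.739333
b = Sxy/Sxx = 2624.739333/25105.053333 = 0.104550
a = ȳ − b·x̄ = 24.166667 − 0.104550·548.766667 = -33.207020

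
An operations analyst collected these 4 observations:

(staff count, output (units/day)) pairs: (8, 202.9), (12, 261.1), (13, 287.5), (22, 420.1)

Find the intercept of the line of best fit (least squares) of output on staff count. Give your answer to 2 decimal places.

79.38

n = 4, Σx = 55, Σy = 1171.6, Σxy = 17736.1, Σx² = 861
Sxx = Σx² − (Σx)²/n = 861 − 756.25 = 104.75
Sxy = Σxy − (Σx)(Σy)/n = 17736.1 − 16109.5 = 1626.6
b = Sxy/Sxx = 1626.6/104.75 = 15.528401
a = ȳ − b·x̄ = 292.9 − 15.528401·13.75 = 79.384487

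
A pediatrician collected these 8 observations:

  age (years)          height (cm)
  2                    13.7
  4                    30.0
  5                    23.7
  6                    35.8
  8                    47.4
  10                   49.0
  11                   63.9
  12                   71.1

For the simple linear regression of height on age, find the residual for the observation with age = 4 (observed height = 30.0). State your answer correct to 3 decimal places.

5.611

n = 8, Σx = 58, Σy = 334.6, Σxy = 2906, Σx² = 510
Sxx = Σx² − (Σx)²/n = 510 − 420.5 = 89.5
Sxy = Σxy − (Σx)(Σy)/n = 2906 − 2425.85 = 480.15
b = Sxy/Sxx = 480.15/89.5 = 5.364804
a = ȳ − b·x̄ = 41.825 − 5.364804·7.25 = 2.930168
ŷ(4) = 2.930168 + 5.364804·4 = 24.389385
residual = y − ŷ = 30.0 − 24.389385 = 5.610615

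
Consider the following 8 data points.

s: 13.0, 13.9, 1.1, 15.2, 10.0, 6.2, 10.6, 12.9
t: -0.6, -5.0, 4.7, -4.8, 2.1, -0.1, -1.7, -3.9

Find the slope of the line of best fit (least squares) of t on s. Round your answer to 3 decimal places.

-0.633

n = 8, Σx = 82.9, Σy = -9.3, Σxy = -193.04, Σx² = 1011.67
Sxx = Σx² − (Σx)²/n = 1011.67 − 859.05125 = 152.61875
Sxy = Σxy − (Σx)(Σy)/n = -193.04 − (-96.37125) = -96.66875
b = Sxy/Sxx = -96.66875/152.61875 = -0.633400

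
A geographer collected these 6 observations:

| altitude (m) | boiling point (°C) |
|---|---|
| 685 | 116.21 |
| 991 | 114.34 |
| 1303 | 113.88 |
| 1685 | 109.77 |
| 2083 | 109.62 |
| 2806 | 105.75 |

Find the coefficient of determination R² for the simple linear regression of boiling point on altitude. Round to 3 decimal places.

n = 6, Σx = 9553, Σy = 669.57, Σxy = 1051335.84, Σx² = 18200865, Σy² = 74796.1139
Sxx = Σx² − (Σx)²/n = 18200865 − 15209968.166667 = 2990896.833333
Sxy = Σxy − (Σx)(Σy)/n = 1051335.84 − 1066067.035 = -14731.195
Syy = Σy² − (Σy)²/n = 74796.1139 − 74720.66415 = 75.44975
R² = Sxy²/(Sxx·Syy) = (-14731.195)²/(2990896.833333·75.44975) = 0.961649

0.962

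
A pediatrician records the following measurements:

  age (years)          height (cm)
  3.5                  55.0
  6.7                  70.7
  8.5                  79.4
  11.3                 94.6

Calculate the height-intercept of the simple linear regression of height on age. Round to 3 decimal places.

36.976

n = 4, Σx = 30, Σy = 299.7, Σxy = 2410.07, Σx² = 257.08
Sxx = Σx² − (Σx)²/n = 257.08 − 225 = 32.08
Sxy = Σxy − (Σx)(Σy)/n = 2410.07 − 2247.75 = 162.32
b = Sxy/Sxx = 162.32/32.08 = 5.059850
a = ȳ − b·x̄ = 74.925 − 5.059850·7.5 = 36.976122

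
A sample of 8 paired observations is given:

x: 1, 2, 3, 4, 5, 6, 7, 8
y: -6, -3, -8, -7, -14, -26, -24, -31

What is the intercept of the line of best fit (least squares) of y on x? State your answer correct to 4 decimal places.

n = 8, Σx = 36, Σy = -119, Σxy = -706, Σx² = 204
Sxx = Σx² − (Σx)²/n = 204 − 162 = 42
Sxy = Σxy − (Σx)(Σy)/n = -706 − (-535.5) = -170.5
b = Sxy/Sxx = -170.5/42 = -4.059524
a = ȳ − b·x̄ = -14.875 − (-4.059524)·4.5 = 3.392857

3.3929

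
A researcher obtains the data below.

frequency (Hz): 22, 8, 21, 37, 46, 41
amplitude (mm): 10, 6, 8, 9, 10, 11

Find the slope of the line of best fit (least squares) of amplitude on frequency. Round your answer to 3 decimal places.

n = 6, Σx = 175, Σy = 54, Σxy = 1680, Σx² = 6155
Sxx = Σx² − (Σx)²/n = 6155 − 5104.166667 = 1050.833333
Sxy = Σxy − (Σx)(Σy)/n = 1680 − 1575 = 105
b = Sxy/Sxx = 105/1050.833333 = 0.099921

0.100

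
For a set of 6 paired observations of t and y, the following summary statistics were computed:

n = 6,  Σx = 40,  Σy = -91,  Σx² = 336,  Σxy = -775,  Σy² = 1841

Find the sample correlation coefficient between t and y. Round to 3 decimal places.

-0.942

Sxx = Σx² − (Σx)²/n = 336 − 266.666667 = 69.333333
Sxy = Σxy − (Σx)(Σy)/n = -775 − (-606.666667) = -168.333333
Syy = Σy² − (Σy)²/n = 1841 − 1380.166667 = 460.833333
r = Sxy/√(Sxx·Syy) = -168.333333/√(31951.111111) = -168.333333/178.748737 = -0.941732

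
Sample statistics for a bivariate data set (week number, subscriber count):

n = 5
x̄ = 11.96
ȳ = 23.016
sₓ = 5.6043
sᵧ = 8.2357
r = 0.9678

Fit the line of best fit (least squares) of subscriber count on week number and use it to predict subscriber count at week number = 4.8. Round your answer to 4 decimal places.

12.8330

b = r · sᵧ/sₓ = 0.9678 · 8.2357/5.6043 = 1.422213
a = ȳ − b·x̄ = 23.016 − 1.422213·11.96 = 6.006328
ŷ(4.8) = a + b·4.8 = 6.006328 + 1.422213·4.8 = 12.832952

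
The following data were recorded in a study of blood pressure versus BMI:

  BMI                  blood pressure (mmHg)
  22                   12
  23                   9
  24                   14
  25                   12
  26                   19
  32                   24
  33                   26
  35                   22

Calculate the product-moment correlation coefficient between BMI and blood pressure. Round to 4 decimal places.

n = 8, Σx = 220, Σy = 138, Σxy = 3997, Σx² = 6228, Σy² = 2662
Sxx = Σx² − (Σx)²/n = 6228 − 6050 = 178
Sxy = Σxy − (Σx)(Σy)/n = 3997 − 3795 = 202
Syy = Σy² − (Σy)²/n = 2662 − 2380.5 = 281.5
r = Sxy/√(Sxx·Syy) = 202/√(50107) = 202/223.845929 = 0.902406

0.9024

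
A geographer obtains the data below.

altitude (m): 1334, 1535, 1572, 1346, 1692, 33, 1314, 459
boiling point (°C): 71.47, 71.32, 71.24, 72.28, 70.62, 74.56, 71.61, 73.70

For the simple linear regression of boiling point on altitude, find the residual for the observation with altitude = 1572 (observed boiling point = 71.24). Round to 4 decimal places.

0.0625

n = 8, Σx = 9285, Σy = 576.8, Σxy = 663968.7, Σx² = 13219911
Sxx = Σx² − (Σx)²/n = 13219911 − 10776403.125 = 2443507.875
Sxy = Σxy − (Σx)(Σy)/n = 663968.7 − 669448.5 = -5479.8
b = Sxy/Sxx = -5479.8/2443507.875 = -0.002243
a = ȳ − b·x̄ = 72.1 − (-0.002243)·1160.625 = 74.702813
ŷ(1572) = 74.702813 + (-0.002243)·1572 = 71.177452
residual = y − ŷ = 71.24 − 71.177452 = 0.062548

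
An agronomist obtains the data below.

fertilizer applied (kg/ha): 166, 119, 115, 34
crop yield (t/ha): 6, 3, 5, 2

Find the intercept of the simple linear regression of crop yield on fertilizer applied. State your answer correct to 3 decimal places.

0.869

n = 4, Σx = 434, Σy = 16, Σxy = 1996, Σx² = 56098
Sxx = Σx² − (Σx)²/n = 56098 − 47089 = 9009
Sxy = Σxy − (Σx)(Σy)/n = 1996 − 1736 = 260
b = Sxy/Sxx = 260/9009 = 0.028860
a = ȳ − b·x̄ = 4 − 0.028860·108.5 = 0.868687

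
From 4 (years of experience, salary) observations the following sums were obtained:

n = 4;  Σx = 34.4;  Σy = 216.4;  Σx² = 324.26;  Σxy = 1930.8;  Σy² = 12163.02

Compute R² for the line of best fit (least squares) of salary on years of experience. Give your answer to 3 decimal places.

0.376

Sxx = Σx² − (Σx)²/n = 324.26 − 295.84 = 28.42
Sxy = Σxy − (Σx)(Σy)/n = 1930.8 − 1861.04 = 69.76
Syy = Σy² − (Σy)²/n = 12163.02 − 11707.24 = 455.78
R² = Sxy²/(Sxx·Syy) = (69.76)²/(28.42·455.78) = 0.375693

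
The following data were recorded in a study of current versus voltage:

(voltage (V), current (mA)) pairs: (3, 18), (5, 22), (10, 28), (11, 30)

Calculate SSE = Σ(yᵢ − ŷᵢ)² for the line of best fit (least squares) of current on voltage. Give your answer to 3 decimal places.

0.894

n = 4, Σx = 29, Σy = 98, Σxy = 774, Σx² = 255, Σy² = 2492
Sxx = Σx² − (Σx)²/n = 255 − 210.25 = 44.75
Sxy = Σxy − (Σx)(Σy)/n = 774 − 710.5 = 63.5
Syy = Σy² − (Σy)²/n = 2492 − 2401 = 91
b = Sxy/Sxx = 63.5/44.75 = 1.418994
SSE = Syy − b·Sxy = 91 − 1.418994·63.5 = 0.893855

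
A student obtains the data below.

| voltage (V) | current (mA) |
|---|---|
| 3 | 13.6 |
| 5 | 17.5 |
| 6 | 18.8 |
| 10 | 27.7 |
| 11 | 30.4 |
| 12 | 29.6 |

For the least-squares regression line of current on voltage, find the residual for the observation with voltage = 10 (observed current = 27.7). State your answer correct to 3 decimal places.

0.558

n = 6, Σx = 47, Σy = 137.6, Σxy = 1207.7, Σx² = 435
Sxx = Σx² − (Σx)²/n = 435 − 368.166667 = 66.833333
Sxy = Σxy − (Σx)(Σy)/n = 1207.7 − 1077.866667 = 129.833333
b = Sxy/Sxx = 129.833333/66.833333 = 1.942643
a = ȳ − b·x̄ = 22.933333 − 1.942643·7.833333 = 7.715960
ŷ(10) = 7.715960 + 1.942643·10 = 27.142394
residual = y − ŷ = 27.7 − 27.142394 = 0.557606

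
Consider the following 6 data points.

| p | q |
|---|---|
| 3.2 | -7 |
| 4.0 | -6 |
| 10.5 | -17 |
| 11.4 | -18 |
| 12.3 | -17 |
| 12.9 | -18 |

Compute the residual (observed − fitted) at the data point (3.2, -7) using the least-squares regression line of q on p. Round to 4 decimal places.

n = 6, Σx = 54.3, Σy = -83, Σxy = -871.4, Σx² = 584.15
Sxx = Σx² − (Σx)²/n = 584.15 − 491.415 = 92.735
Sxy = Σxy − (Σx)(Σy)/n = -871.4 − (-751.15) = -120.25
b = Sxy/Sxx = -120.25/92.735 = -1.296706
a = ȳ − b·x̄ = -13.833333 − (-1.296706)·9.05 = -2.098147
ŷ(3.2) = -2.098147 + (-1.296706)·3.2 = -6.247605
residual = y − ŷ = -7 − (-6.247605) = -0.752395

-0.7524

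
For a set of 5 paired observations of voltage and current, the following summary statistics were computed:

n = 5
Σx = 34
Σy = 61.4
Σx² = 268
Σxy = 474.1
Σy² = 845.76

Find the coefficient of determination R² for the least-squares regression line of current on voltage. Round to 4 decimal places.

0.9480

Sxx = Σx² − (Σx)²/n = 268 − 231.2 = 36.8
Sxy = Σxy − (Σx)(Σy)/n = 474.1 − 417.52 = 56.58
Syy = Σy² − (Σy)²/n = 845.76 − 753.992 = 91.768
R² = Sxy²/(Sxx·Syy) = (56.58)²/(36.8·91.768) = 0.947953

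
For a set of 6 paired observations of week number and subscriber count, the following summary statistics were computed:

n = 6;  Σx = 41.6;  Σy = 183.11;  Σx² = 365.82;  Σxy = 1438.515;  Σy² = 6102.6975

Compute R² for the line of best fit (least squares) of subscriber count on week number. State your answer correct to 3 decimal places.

Sxx = Σx² − (Σx)²/n = 365.82 − 288.426667 = 77.393333
Sxy = Σxy − (Σx)(Σy)/n = 1438.515 − 1269.562667 = 168.952333
Syy = Σy² − (Σy)²/n = 6102.6975 − 5588.212017 = 514.485483
R² = Sxy²/(Sxx·Syy) = (168.952333)²/(77.393333·514.485483) = 0.716889

0.717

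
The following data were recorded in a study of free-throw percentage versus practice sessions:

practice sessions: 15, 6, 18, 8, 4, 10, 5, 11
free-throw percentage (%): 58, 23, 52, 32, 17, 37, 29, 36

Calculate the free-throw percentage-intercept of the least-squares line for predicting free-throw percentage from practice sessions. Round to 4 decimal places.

10.2583

n = 8, Σx = 77, Σy = 284, Σxy = 3179, Σx² = 911
Sxx = Σx² − (Σx)²/n = 911 − 741.125 = 169.875
Sxy = Σxy − (Σx)(Σy)/n = 3179 − 2733.5 = 445.5
b = Sxy/Sxx = 445.5/169.875 = 2.622517
a = ȳ − b·x̄ = 35.5 − 2.622517·9.625 = 10.258278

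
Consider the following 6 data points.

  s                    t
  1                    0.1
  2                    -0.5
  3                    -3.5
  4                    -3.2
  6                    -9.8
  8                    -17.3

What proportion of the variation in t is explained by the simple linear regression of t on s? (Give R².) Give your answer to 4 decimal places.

n = 6, Σx = 24, Σy = -34.2, Σxy = -221.4, Σx² = 130, Σy² = 418.08
Sxx = Σx² − (Σx)²/n = 130 − 96 = 34
Sxy = Σxy − (Σx)(Σy)/n = -221.4 − (-136.8) = -84.6
Syy = Σy² − (Σy)²/n = 418.08 − 194.94 = 223.14
R² = Sxy²/(Sxx·Syy) = (-84.6)²/(34·223.14) = 0.943375

0.9434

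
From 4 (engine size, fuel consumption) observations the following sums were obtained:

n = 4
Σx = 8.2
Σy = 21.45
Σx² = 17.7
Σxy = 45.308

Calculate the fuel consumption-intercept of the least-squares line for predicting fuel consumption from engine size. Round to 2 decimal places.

Sxx = Σx² − (Σx)²/n = 17.7 − 16.81 = 0.89
Sxy = Σxy − (Σx)(Σy)/n = 45.308 − 43.9725 = 1.3355
b = Sxy/Sxx = 1.3355/0.89 = 1.500562
a = ȳ − b·x̄ = 5.3625 − 1.500562·2.05 = 2.286348

2.29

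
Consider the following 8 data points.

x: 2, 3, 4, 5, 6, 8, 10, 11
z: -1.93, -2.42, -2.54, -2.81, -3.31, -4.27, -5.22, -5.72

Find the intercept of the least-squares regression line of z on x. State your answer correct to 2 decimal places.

n = 8, Σx = 49, Σy = -28.22, Σxy = -204.47, Σx² = 375
Sxx = Σx² − (Σx)²/n = 375 − 300.125 = 74.875
Sxy = Σxy − (Σx)(Σy)/n = -204.47 − (-172.8475) = -31.6225
b = Sxy/Sxx = -31.6225/74.875 = -0.422337
a = ȳ − b·x̄ = -3.5275 − (-0.422337)·6.125 = -0.940684

-0.94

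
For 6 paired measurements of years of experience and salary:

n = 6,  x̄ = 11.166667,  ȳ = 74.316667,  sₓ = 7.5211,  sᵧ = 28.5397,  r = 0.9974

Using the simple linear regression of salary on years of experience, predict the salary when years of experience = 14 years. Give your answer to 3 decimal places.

85.040

b = r · sᵧ/sₓ = 0.9974 · 28.5397/7.5211 = 3.784752
a = ȳ − b·x̄ = 74.316667 − 3.784752·11.166667 = 32.053604
ŷ(14) = a + b·14 = 32.053604 + 3.784752·14 = 85.040129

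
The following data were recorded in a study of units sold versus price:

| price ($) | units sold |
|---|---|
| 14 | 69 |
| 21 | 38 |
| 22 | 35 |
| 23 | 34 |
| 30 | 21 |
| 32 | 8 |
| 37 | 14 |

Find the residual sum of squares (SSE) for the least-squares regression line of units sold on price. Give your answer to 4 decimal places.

317.2410

n = 7, Σx = 179, Σy = 219, Σxy = 4720, Σx² = 4943, Σy² = 9287
Sxx = Σx² − (Σx)²/n = 4943 − 4577.285714 = 365.714286
Sxy = Σxy − (Σx)(Σy)/n = 4720 − 5600.142857 = -880.142857
Syy = Σy² − (Σy)²/n = 9287 − 6851.571429 = 2435.428571
b = Sxy/Sxx = -880.142857/365.714286 = -2.406641
SSE = Syy − b·Sxy = 2435.428571 − (-2.406641)·(-880.142857) = 317.241016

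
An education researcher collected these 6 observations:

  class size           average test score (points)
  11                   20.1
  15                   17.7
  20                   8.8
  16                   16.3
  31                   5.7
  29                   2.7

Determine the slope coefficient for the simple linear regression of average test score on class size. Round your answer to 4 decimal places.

-0.8393

n = 6, Σx = 122, Σy = 71.3, Σxy = 1178.4, Σx² = 2804
Sxx = Σx² − (Σx)²/n = 2804 − 2480.666667 = 323.333333
Sxy = Σxy − (Σx)(Σy)/n = 1178.4 − 1449.766667 = -271.366667
b = Sxy/Sxx = -271.366667/323.333333 = -0.839278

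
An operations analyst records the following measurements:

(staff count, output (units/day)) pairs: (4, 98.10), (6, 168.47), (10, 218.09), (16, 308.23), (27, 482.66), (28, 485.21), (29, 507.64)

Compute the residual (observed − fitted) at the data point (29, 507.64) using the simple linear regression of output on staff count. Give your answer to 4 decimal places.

-0.9248

n = 7, Σx = 120, Σy = 2268.4, Σxy = 49855.06, Σx² = 2762
Sxx = Σx² − (Σx)²/n = 2762 − 2057.142857 = 704.857143
Sxy = Σxy − (Σx)(Σy)/n = 49855.06 − 38886.857143 = 10968.202857
b = Sxy/Sxx = 10968.202857/704.857143 = 15.560888
a = ȳ − b·x̄ = 324.057143 − 15.560888·17.142857 = 57.299068
ŷ(29) = 57.299068 + 15.560888·29 = 508.564812
residual = y − ŷ = 507.64 − 508.564812 = -0.924812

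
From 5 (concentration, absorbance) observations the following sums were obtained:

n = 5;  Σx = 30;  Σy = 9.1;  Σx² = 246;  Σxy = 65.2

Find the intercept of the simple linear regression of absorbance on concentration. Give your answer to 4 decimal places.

0.8564

Sxx = Σx² − (Σx)²/n = 246 − 180 = 66
Sxy = Σxy − (Σx)(Σy)/n = 65.2 − 54.6 = 10.6
b = Sxy/Sxx = 10.6/66 = 0.160606
a = ȳ − b·x̄ = 1.82 − 0.160606·6 = 0.856364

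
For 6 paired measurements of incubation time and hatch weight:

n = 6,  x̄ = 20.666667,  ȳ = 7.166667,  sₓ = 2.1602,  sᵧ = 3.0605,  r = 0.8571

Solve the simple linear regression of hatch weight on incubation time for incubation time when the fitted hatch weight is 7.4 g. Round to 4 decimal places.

20.8588

b = r · sᵧ/sₓ = 0.8571 · 3.0605/2.1602 = 1.214311
a = ȳ − b·x̄ = 7.166667 − 1.214311·20.666667 = -17.929093
Set a + b·x = 7.4: x = (7.4 − (-17.929093)) / 1.214311 = 20.858820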